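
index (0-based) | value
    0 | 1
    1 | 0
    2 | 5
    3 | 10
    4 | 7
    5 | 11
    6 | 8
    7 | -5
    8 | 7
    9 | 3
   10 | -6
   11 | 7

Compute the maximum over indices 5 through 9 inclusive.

11

Elements at indices 5..9: 11, 8, -5, 7, 3
max(11, 8, -5, 7, 3) = 11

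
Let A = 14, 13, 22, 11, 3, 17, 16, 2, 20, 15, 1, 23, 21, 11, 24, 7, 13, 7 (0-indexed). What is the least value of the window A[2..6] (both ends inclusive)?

Elements at indices 2..6: 22, 11, 3, 17, 16
min(22, 11, 3, 17, 16) = 3

3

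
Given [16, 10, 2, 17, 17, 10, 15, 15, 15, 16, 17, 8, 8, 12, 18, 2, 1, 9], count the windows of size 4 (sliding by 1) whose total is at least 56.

5

(16, 10, 2, 17) → sum 45
(10, 2, 17, 17) → sum 46
(2, 17, 17, 10) → sum 46
(17, 17, 10, 15) → sum 59  ≥ 56 ✓
(17, 10, 15, 15) → sum 57  ≥ 56 ✓
(10, 15, 15, 15) → sum 55
(15, 15, 15, 16) → sum 61  ≥ 56 ✓
(15, 15, 16, 17) → sum 63  ≥ 56 ✓
(15, 16, 17, 8) → sum 56  ≥ 56 ✓
(16, 17, 8, 8) → sum 49
(17, 8, 8, 12) → sum 45
(8, 8, 12, 18) → sum 46
(8, 12, 18, 2) → sum 40
(12, 18, 2, 1) → sum 33
(18, 2, 1, 9) → sum 30
5 windows satisfy the condition.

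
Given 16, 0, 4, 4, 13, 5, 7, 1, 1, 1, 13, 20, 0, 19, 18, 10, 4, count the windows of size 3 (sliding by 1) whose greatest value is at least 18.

6

(16, 0, 4) → max 16
(0, 4, 4) → max 4
(4, 4, 13) → max 13
(4, 13, 5) → max 13
(13, 5, 7) → max 13
(5, 7, 1) → max 7
(7, 1, 1) → max 7
(1, 1, 1) → max 1
(1, 1, 13) → max 13
(1, 13, 20) → max 20  ≥ 18 ✓
(13, 20, 0) → max 20  ≥ 18 ✓
(20, 0, 19) → max 20  ≥ 18 ✓
(0, 19, 18) → max 19  ≥ 18 ✓
(19, 18, 10) → max 19  ≥ 18 ✓
(18, 10, 4) → max 18  ≥ 18 ✓
6 windows satisfy the condition.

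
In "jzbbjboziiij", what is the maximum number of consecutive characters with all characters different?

add j: [j] len 1
add z: [j, z] len 2
add b: [j, z, b] len 3
add b (repeat b, move left end past it): [b] len 1
add j: [b, j] len 2
add b (repeat b, move left end past it): [j, b] len 2
add o: [j, b, o] len 3
add z: [j, b, o, z] len 4
add i: [j, b, o, z, i] len 5
add i (repeat i, move left end past it): [i] len 1
add i (repeat i, move left end past it): [i] len 1
add j: [i, j] len 2
Longest all-distinct length: 5.

5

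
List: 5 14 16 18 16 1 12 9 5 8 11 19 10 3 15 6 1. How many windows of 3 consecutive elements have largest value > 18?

3

(5, 14, 16) → max 16
(14, 16, 18) → max 18
(16, 18, 16) → max 18
(18, 16, 1) → max 18
(16, 1, 12) → max 16
(1, 12, 9) → max 12
(12, 9, 5) → max 12
(9, 5, 8) → max 9
(5, 8, 11) → max 11
(8, 11, 19) → max 19  > 18 ✓
(11, 19, 10) → max 19  > 18 ✓
(19, 10, 3) → max 19  > 18 ✓
(10, 3, 15) → max 15
(3, 15, 6) → max 15
(15, 6, 1) → max 15
3 windows satisfy the condition.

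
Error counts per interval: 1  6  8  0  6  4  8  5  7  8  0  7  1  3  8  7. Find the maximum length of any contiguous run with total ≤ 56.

[1] sum 1 len 1
[1, 6] sum 7 len 2
[1, 6, 8] sum 15 len 3
[1, 6, 8, 0] sum 15 len 4
[1, 6, 8, 0, 6] sum 21 len 5
[1, 6, 8, 0, 6, 4] sum 25 len 6
[1, 6, 8, 0, 6, 4, 8] sum 33 len 7
[1, 6, 8, 0, 6, 4, 8, 5] sum 38 len 8
[1, 6, 8, 0, 6, 4, 8, 5, 7] sum 45 len 9
[1, 6, 8, 0, 6, 4, 8, 5, 7, 8] sum 53 len 10
[1, 6, 8, 0, 6, 4, 8, 5, 7, 8, 0] sum 53 len 11
[8, 0, 6, 4, 8, 5, 7, 8, 0, 7] sum 53 len 10
[8, 0, 6, 4, 8, 5, 7, 8, 0, 7, 1] sum 54 len 11
[0, 6, 4, 8, 5, 7, 8, 0, 7, 1, 3] sum 49 len 11
[4, 8, 5, 7, 8, 0, 7, 1, 3, 8] sum 51 len 10
[8, 5, 7, 8, 0, 7, 1, 3, 8, 7] sum 54 len 10
Longest length seen: 11.

11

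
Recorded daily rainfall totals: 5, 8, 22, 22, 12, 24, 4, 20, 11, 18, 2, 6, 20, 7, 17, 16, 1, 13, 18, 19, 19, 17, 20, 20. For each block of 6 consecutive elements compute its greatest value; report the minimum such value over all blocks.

18

[5, 8, 22, 22, 12, 24] → max 24
[8, 22, 22, 12, 24, 4] → max 24
[22, 22, 12, 24, 4, 20] → max 24
[22, 12, 24, 4, 20, 11] → max 24
[12, 24, 4, 20, 11, 18] → max 24
[24, 4, 20, 11, 18, 2] → max 24
[4, 20, 11, 18, 2, 6] → max 20
[20, 11, 18, 2, 6, 20] → max 20
[11, 18, 2, 6, 20, 7] → max 20
[18, 2, 6, 20, 7, 17] → max 20
[2, 6, 20, 7, 17, 16] → max 20
[6, 20, 7, 17, 16, 1] → max 20
[20, 7, 17, 16, 1, 13] → max 20
[7, 17, 16, 1, 13, 18] → max 18
[17, 16, 1, 13, 18, 19] → max 19
[16, 1, 13, 18, 19, 19] → max 19
[1, 13, 18, 19, 19, 17] → max 19
[13, 18, 19, 19, 17, 20] → max 20
[18, 19, 19, 17, 20, 20] → max 20
Minimum of these is 18.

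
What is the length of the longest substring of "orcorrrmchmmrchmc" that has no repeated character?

4

[o] len 1
[o, r] len 2
[o, r, c] len 3
[r, c, o] len 3
[c, o, r] len 3
[r] len 1
[r] len 1
[r, m] len 2
[r, m, c] len 3
[r, m, c, h] len 4
[c, h, m] len 3
[m] len 1
[m, r] len 2
[m, r, c] len 3
[m, r, c, h] len 4
[r, c, h, m] len 4
[h, m, c] len 3
Longest all-distinct length: 4.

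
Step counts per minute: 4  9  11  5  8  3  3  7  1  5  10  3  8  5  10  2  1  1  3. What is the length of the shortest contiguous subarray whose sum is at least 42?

add 4: running sum 4 < 42
add 9: running sum 13 < 42
add 11: running sum 24 < 42
add 5: running sum 29 < 42
add 8: running sum 37 < 42
add 3: running sum 40 < 42
add 3: shortest ending here [4, 9, 11, 5, 8, 3, 3] sum 43, len 7
add 7: shortest ending here [9, 11, 5, 8, 3, 3, 7] sum 46, len 7
add 1: shortest ending here [9, 11, 5, 8, 3, 3, 7, 1] sum 47, len 8
add 5: shortest ending here [11, 5, 8, 3, 3, 7, 1, 5] sum 43, len 8
add 10: shortest ending here [5, 8, 3, 3, 7, 1, 5, 10] sum 42, len 8
add 3: shortest ending here [5, 8, 3, 3, 7, 1, 5, 10, 3] sum 45, len 9
add 8: shortest ending here [8, 3, 3, 7, 1, 5, 10, 3, 8] sum 48, len 9
add 5: shortest ending here [3, 7, 1, 5, 10, 3, 8, 5] sum 42, len 8
add 10: shortest ending here [1, 5, 10, 3, 8, 5, 10] sum 42, len 7
add 2: shortest ending here [5, 10, 3, 8, 5, 10, 2] sum 43, len 7
add 1: shortest ending here [5, 10, 3, 8, 5, 10, 2, 1] sum 44, len 8
add 1: shortest ending here [5, 10, 3, 8, 5, 10, 2, 1, 1] sum 45, len 9
add 3: shortest ending here [10, 3, 8, 5, 10, 2, 1, 1, 3] sum 43, len 9
Shortest qualifying length: 7.

7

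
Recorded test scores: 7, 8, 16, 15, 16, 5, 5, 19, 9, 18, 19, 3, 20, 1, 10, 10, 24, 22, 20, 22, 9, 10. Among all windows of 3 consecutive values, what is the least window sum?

21

(7, 8, 16) → sum 31
(8, 16, 15) → sum 39
(16, 15, 16) → sum 47
(15, 16, 5) → sum 36
(16, 5, 5) → sum 26
(5, 5, 19) → sum 29
(5, 19, 9) → sum 33
(19, 9, 18) → sum 46
(9, 18, 19) → sum 46
(18, 19, 3) → sum 40
(19, 3, 20) → sum 42
(3, 20, 1) → sum 24
(20, 1, 10) → sum 31
(1, 10, 10) → sum 21
(10, 10, 24) → sum 44
(10, 24, 22) → sum 56
(24, 22, 20) → sum 66
(22, 20, 22) → sum 64
(20, 22, 9) → sum 51
(22, 9, 10) → sum 41
Least of these is 21.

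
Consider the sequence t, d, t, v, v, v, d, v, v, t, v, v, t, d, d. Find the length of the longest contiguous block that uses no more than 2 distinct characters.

[t] 1 distinct, len 1
[t, d] 2 distinct, len 2
[t, d, t] 2 distinct, len 3
[t, v] 2 distinct, len 2
[t, v, v] 2 distinct, len 3
[t, v, v, v] 2 distinct, len 4
[v, v, v, d] 2 distinct, len 4
[v, v, v, d, v] 2 distinct, len 5
[v, v, v, d, v, v] 2 distinct, len 6
[v, v, t] 2 distinct, len 3
[v, v, t, v] 2 distinct, len 4
[v, v, t, v, v] 2 distinct, len 5
[v, v, t, v, v, t] 2 distinct, len 6
[t, d] 2 distinct, len 2
[t, d, d] 2 distinct, len 3
Longest length with ≤2 distinct: 6.

6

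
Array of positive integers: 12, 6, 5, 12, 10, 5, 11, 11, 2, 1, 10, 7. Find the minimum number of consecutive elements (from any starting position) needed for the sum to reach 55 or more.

add 12: running sum 12 < 55
add 6: running sum 18 < 55
add 5: running sum 23 < 55
add 12: running sum 35 < 55
add 10: running sum 45 < 55
add 5: running sum 50 < 55
add 11: shortest ending here [12, 6, 5, 12, 10, 5, 11] sum 61, len 7
add 11: shortest ending here [6, 5, 12, 10, 5, 11, 11] sum 60, len 7
add 2: shortest ending here [5, 12, 10, 5, 11, 11, 2] sum 56, len 7
add 1: shortest ending here [5, 12, 10, 5, 11, 11, 2, 1] sum 57, len 8
add 10: shortest ending here [12, 10, 5, 11, 11, 2, 1, 10] sum 62, len 8
add 7: shortest ending here [10, 5, 11, 11, 2, 1, 10, 7] sum 57, len 8
Shortest qualifying length: 7.

7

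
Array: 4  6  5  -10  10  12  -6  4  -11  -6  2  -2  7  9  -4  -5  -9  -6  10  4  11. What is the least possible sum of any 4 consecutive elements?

-24

[4, 6, 5, -10] → sum 5
[6, 5, -10, 10] → sum 11
[5, -10, 10, 12] → sum 17
[-10, 10, 12, -6] → sum 6
[10, 12, -6, 4] → sum 20
[12, -6, 4, -11] → sum -1
[-6, 4, -11, -6] → sum -19
[4, -11, -6, 2] → sum -11
[-11, -6, 2, -2] → sum -17
[-6, 2, -2, 7] → sum 1
[2, -2, 7, 9] → sum 16
[-2, 7, 9, -4] → sum 10
[7, 9, -4, -5] → sum 7
[9, -4, -5, -9] → sum -9
[-4, -5, -9, -6] → sum -24
[-5, -9, -6, 10] → sum -10
[-9, -6, 10, 4] → sum -1
[-6, 10, 4, 11] → sum 19
Least of these is -24.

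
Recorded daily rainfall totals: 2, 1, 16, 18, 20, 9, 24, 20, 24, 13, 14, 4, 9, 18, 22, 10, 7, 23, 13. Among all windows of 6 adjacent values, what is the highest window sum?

2 1 16 18 20 9 → sum 66
1 16 18 20 9 24 → sum 88
16 18 20 9 24 20 → sum 107
18 20 9 24 20 24 → sum 115
20 9 24 20 24 13 → sum 110
9 24 20 24 13 14 → sum 104
24 20 24 13 14 4 → sum 99
20 24 13 14 4 9 → sum 84
24 13 14 4 9 18 → sum 82
13 14 4 9 18 22 → sum 80
14 4 9 18 22 10 → sum 77
4 9 18 22 10 7 → sum 70
9 18 22 10 7 23 → sum 89
18 22 10 7 23 13 → sum 93
Highest of these is 115.

115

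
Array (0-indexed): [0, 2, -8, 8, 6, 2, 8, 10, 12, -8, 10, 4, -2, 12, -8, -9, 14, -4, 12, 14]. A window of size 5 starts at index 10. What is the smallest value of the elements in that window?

Elements at indices 10..14: 10, 4, -2, 12, -8
min(10, 4, -2, 12, -8) = -8

-8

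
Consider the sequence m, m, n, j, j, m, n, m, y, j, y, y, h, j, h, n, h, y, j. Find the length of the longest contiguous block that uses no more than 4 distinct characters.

12

add m: window [m] (1 distinct), len 1
add m: window [m, m] (1 distinct), len 2
add n: window [m, m, n] (2 distinct), len 3
add j: window [m, m, n, j] (3 distinct), len 4
add j: window [m, m, n, j, j] (3 distinct), len 5
add m: window [m, m, n, j, j, m] (3 distinct), len 6
add n: window [m, m, n, j, j, m, n] (3 distinct), len 7
add m: window [m, m, n, j, j, m, n, m] (3 distinct), len 8
add y: window [m, m, n, j, j, m, n, m, y] (4 distinct), len 9
add j: window [m, m, n, j, j, m, n, m, y, j] (4 distinct), len 10
add y: window [m, m, n, j, j, m, n, m, y, j, y] (4 distinct), len 11
add y: window [m, m, n, j, j, m, n, m, y, j, y, y] (4 distinct), len 12
add h: window [m, y, j, y, y, h] (4 distinct), len 6
add j: window [m, y, j, y, y, h, j] (4 distinct), len 7
add h: window [m, y, j, y, y, h, j, h] (4 distinct), len 8
add n: window [y, j, y, y, h, j, h, n] (4 distinct), len 8
add h: window [y, j, y, y, h, j, h, n, h] (4 distinct), len 9
add y: window [y, j, y, y, h, j, h, n, h, y] (4 distinct), len 10
add j: window [y, j, y, y, h, j, h, n, h, y, j] (4 distinct), len 11
Longest length with ≤4 distinct: 12.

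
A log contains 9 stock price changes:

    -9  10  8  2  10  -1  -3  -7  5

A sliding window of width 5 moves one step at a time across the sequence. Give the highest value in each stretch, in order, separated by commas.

Sliding a size-5 window across the 9 values:
(-9, 10, 8, 2, 10) → max 10
(10, 8, 2, 10, -1) → max 10
(8, 2, 10, -1, -3) → max 10
(2, 10, -1, -3, -7) → max 10
(10, -1, -3, -7, 5) → max 10

10, 10, 10, 10, 10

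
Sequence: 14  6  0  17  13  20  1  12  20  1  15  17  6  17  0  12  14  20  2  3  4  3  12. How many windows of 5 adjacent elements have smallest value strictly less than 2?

15

(14, 6, 0, 17, 13) → min 0  < 2 ✓
(6, 0, 17, 13, 20) → min 0  < 2 ✓
(0, 17, 13, 20, 1) → min 0  < 2 ✓
(17, 13, 20, 1, 12) → min 1  < 2 ✓
(13, 20, 1, 12, 20) → min 1  < 2 ✓
(20, 1, 12, 20, 1) → min 1  < 2 ✓
(1, 12, 20, 1, 15) → min 1  < 2 ✓
(12, 20, 1, 15, 17) → min 1  < 2 ✓
(20, 1, 15, 17, 6) → min 1  < 2 ✓
(1, 15, 17, 6, 17) → min 1  < 2 ✓
(15, 17, 6, 17, 0) → min 0  < 2 ✓
(17, 6, 17, 0, 12) → min 0  < 2 ✓
(6, 17, 0, 12, 14) → min 0  < 2 ✓
(17, 0, 12, 14, 20) → min 0  < 2 ✓
(0, 12, 14, 20, 2) → min 0  < 2 ✓
(12, 14, 20, 2, 3) → min 2
(14, 20, 2, 3, 4) → min 2
(20, 2, 3, 4, 3) → min 2
(2, 3, 4, 3, 12) → min 2
15 windows satisfy the condition.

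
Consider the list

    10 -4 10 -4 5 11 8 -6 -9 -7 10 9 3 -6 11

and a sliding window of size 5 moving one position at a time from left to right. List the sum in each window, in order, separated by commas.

[10, -4, 10, -4, 5] → sum 17
[-4, 10, -4, 5, 11] → sum 18
[10, -4, 5, 11, 8] → sum 30
[-4, 5, 11, 8, -6] → sum 14
[5, 11, 8, -6, -9] → sum 9
[11, 8, -6, -9, -7] → sum -3
[8, -6, -9, -7, 10] → sum -4
[-6, -9, -7, 10, 9] → sum -3
[-9, -7, 10, 9, 3] → sum 6
[-7, 10, 9, 3, -6] → sum 9
[10, 9, 3, -6, 11] → sum 27

17, 18, 30, 14, 9, -3, -4, -3, 6, 9, 27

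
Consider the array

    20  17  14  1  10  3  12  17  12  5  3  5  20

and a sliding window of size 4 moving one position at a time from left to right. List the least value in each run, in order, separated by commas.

20 17 14 1 → min 1
17 14 1 10 → min 1
14 1 10 3 → min 1
1 10 3 12 → min 1
10 3 12 17 → min 3
3 12 17 12 → min 3
12 17 12 5 → min 5
17 12 5 3 → min 3
12 5 3 5 → min 3
5 3 5 20 → min 3

1, 1, 1, 1, 3, 3, 5, 3, 3, 3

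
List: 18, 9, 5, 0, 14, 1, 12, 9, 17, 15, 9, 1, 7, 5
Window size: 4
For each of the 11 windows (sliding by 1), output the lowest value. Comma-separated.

18 9 5 0 → min 0
9 5 0 14 → min 0
5 0 14 1 → min 0
0 14 1 12 → min 0
14 1 12 9 → min 1
1 12 9 17 → min 1
12 9 17 15 → min 9
9 17 15 9 → min 9
17 15 9 1 → min 1
15 9 1 7 → min 1
9 1 7 5 → min 1

0, 0, 0, 0, 1, 1, 9, 9, 1, 1, 1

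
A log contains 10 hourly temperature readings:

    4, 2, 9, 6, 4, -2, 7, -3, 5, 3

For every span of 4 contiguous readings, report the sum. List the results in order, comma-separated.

Sliding a size-4 window across the 10 values:
(4, 2, 9, 6) → sum 21
(2, 9, 6, 4) → sum 21
(9, 6, 4, -2) → sum 17
(6, 4, -2, 7) → sum 15
(4, -2, 7, -3) → sum 6
(-2, 7, -3, 5) → sum 7
(7, -3, 5, 3) → sum 12

21, 21, 17, 15, 6, 7, 12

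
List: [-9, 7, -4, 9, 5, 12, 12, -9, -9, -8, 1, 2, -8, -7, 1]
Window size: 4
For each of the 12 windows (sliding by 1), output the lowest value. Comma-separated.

-9, -4, -4, 5, -9, -9, -9, -9, -9, -8, -8, -8

Sliding a size-4 window across the 15 values:
[-9, 7, -4, 9] → min -9
[7, -4, 9, 5] → min -4
[-4, 9, 5, 12] → min -4
[9, 5, 12, 12] → min 5
[5, 12, 12, -9] → min -9
[12, 12, -9, -9] → min -9
[12, -9, -9, -8] → min -9
[-9, -9, -8, 1] → min -9
[-9, -8, 1, 2] → min -9
[-8, 1, 2, -8] → min -8
[1, 2, -8, -7] → min -8
[2, -8, -7, 1] → min -8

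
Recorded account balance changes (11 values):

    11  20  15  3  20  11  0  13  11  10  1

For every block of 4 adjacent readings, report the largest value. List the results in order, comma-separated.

Sliding a size-4 window across the 11 values:
[11, 20, 15, 3] → max 20
[20, 15, 3, 20] → max 20
[15, 3, 20, 11] → max 20
[3, 20, 11, 0] → max 20
[20, 11, 0, 13] → max 20
[11, 0, 13, 11] → max 13
[0, 13, 11, 10] → max 13
[13, 11, 10, 1] → max 13

20, 20, 20, 20, 20, 13, 13, 13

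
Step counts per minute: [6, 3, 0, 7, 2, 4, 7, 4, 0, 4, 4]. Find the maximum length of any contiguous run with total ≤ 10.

3

→ 6: sum 6, len 1
→ 3: sum 9, len 2
→ 0: sum 9, len 3
→ 7 (dropped 6): sum 10, len 3
→ 2 (dropped 3): sum 9, len 3
→ 4 (dropped 0, 7): sum 6, len 2
→ 7 (dropped 2, 4): sum 7, len 1
→ 4 (dropped 7): sum 4, len 1
→ 0: sum 4, len 2
→ 4: sum 8, len 3
→ 4 (dropped 4): sum 8, len 3
Longest length seen: 3.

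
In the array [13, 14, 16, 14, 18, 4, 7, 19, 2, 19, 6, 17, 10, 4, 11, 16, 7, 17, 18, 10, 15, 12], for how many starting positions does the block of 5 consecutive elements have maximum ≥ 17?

(13, 14, 16, 14, 18) → max 18  ≥ 17 ✓
(14, 16, 14, 18, 4) → max 18  ≥ 17 ✓
(16, 14, 18, 4, 7) → max 18  ≥ 17 ✓
(14, 18, 4, 7, 19) → max 19  ≥ 17 ✓
(18, 4, 7, 19, 2) → max 19  ≥ 17 ✓
(4, 7, 19, 2, 19) → max 19  ≥ 17 ✓
(7, 19, 2, 19, 6) → max 19  ≥ 17 ✓
(19, 2, 19, 6, 17) → max 19  ≥ 17 ✓
(2, 19, 6, 17, 10) → max 19  ≥ 17 ✓
(19, 6, 17, 10, 4) → max 19  ≥ 17 ✓
(6, 17, 10, 4, 11) → max 17  ≥ 17 ✓
(17, 10, 4, 11, 16) → max 17  ≥ 17 ✓
(10, 4, 11, 16, 7) → max 16
(4, 11, 16, 7, 17) → max 17  ≥ 17 ✓
(11, 16, 7, 17, 18) → max 18  ≥ 17 ✓
(16, 7, 17, 18, 10) → max 18  ≥ 17 ✓
(7, 17, 18, 10, 15) → max 18  ≥ 17 ✓
(17, 18, 10, 15, 12) → max 18  ≥ 17 ✓
17 windows satisfy the condition.

17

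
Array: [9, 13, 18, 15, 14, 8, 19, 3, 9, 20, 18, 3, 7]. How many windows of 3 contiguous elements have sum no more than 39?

(9, 13, 18) → sum 40
(13, 18, 15) → sum 46
(18, 15, 14) → sum 47
(15, 14, 8) → sum 37  ≤ 39 ✓
(14, 8, 19) → sum 41
(8, 19, 3) → sum 30  ≤ 39 ✓
(19, 3, 9) → sum 31  ≤ 39 ✓
(3, 9, 20) → sum 32  ≤ 39 ✓
(9, 20, 18) → sum 47
(20, 18, 3) → sum 41
(18, 3, 7) → sum 28  ≤ 39 ✓
5 windows satisfy the condition.

5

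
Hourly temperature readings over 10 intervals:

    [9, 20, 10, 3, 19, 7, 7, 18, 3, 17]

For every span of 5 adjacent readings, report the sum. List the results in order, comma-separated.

(9, 20, 10, 3, 19) → sum 61
(20, 10, 3, 19, 7) → sum 59
(10, 3, 19, 7, 7) → sum 46
(3, 19, 7, 7, 18) → sum 54
(19, 7, 7, 18, 3) → sum 54
(7, 7, 18, 3, 17) → sum 52

61, 59, 46, 54, 54, 52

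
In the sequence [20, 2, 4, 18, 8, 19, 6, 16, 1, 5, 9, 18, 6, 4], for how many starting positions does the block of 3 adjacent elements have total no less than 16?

11

(20, 2, 4) → sum 26  ≥ 16 ✓
(2, 4, 18) → sum 24  ≥ 16 ✓
(4, 18, 8) → sum 30  ≥ 16 ✓
(18, 8, 19) → sum 45  ≥ 16 ✓
(8, 19, 6) → sum 33  ≥ 16 ✓
(19, 6, 16) → sum 41  ≥ 16 ✓
(6, 16, 1) → sum 23  ≥ 16 ✓
(16, 1, 5) → sum 22  ≥ 16 ✓
(1, 5, 9) → sum 15
(5, 9, 18) → sum 32  ≥ 16 ✓
(9, 18, 6) → sum 33  ≥ 16 ✓
(18, 6, 4) → sum 28  ≥ 16 ✓
11 windows satisfy the condition.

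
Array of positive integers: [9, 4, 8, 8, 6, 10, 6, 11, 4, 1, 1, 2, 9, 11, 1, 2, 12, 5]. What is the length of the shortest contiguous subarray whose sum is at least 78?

13

add 9: running sum 9 < 78
add 4: running sum 13 < 78
add 8: running sum 21 < 78
add 8: running sum 29 < 78
add 6: running sum 35 < 78
add 10: running sum 45 < 78
add 6: running sum 51 < 78
add 11: running sum 62 < 78
add 4: running sum 66 < 78
add 1: running sum 67 < 78
add 1: running sum 68 < 78
add 2: running sum 70 < 78
end 12: [9, 4, 8, 8, 6, 10, 6, 11, 4, 1, 1, 2, 9] sum 79, len 13
end 13: [4, 8, 8, 6, 10, 6, 11, 4, 1, 1, 2, 9, 11] sum 81, len 13
end 14: [8, 8, 6, 10, 6, 11, 4, 1, 1, 2, 9, 11, 1] sum 78, len 13
end 15: [8, 8, 6, 10, 6, 11, 4, 1, 1, 2, 9, 11, 1, 2] sum 80, len 14
end 16: [8, 6, 10, 6, 11, 4, 1, 1, 2, 9, 11, 1, 2, 12] sum 84, len 14
end 17: [6, 10, 6, 11, 4, 1, 1, 2, 9, 11, 1, 2, 12, 5] sum 81, len 14
Shortest qualifying length: 13.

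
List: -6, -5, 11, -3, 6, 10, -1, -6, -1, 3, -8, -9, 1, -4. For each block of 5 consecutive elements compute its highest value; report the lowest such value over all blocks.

(-6, -5, 11, -3, 6) → max 11
(-5, 11, -3, 6, 10) → max 11
(11, -3, 6, 10, -1) → max 11
(-3, 6, 10, -1, -6) → max 10
(6, 10, -1, -6, -1) → max 10
(10, -1, -6, -1, 3) → max 10
(-1, -6, -1, 3, -8) → max 3
(-6, -1, 3, -8, -9) → max 3
(-1, 3, -8, -9, 1) → max 3
(3, -8, -9, 1, -4) → max 3
Lowest of these is 3.

3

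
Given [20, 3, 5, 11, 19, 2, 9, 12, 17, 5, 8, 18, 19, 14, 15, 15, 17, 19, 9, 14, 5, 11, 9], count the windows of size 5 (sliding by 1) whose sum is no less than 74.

(20, 3, 5, 11, 19) → sum 58
(3, 5, 11, 19, 2) → sum 40
(5, 11, 19, 2, 9) → sum 46
(11, 19, 2, 9, 12) → sum 53
(19, 2, 9, 12, 17) → sum 59
(2, 9, 12, 17, 5) → sum 45
(9, 12, 17, 5, 8) → sum 51
(12, 17, 5, 8, 18) → sum 60
(17, 5, 8, 18, 19) → sum 67
(5, 8, 18, 19, 14) → sum 64
(8, 18, 19, 14, 15) → sum 74  ≥ 74 ✓
(18, 19, 14, 15, 15) → sum 81  ≥ 74 ✓
(19, 14, 15, 15, 17) → sum 80  ≥ 74 ✓
(14, 15, 15, 17, 19) → sum 80  ≥ 74 ✓
(15, 15, 17, 19, 9) → sum 75  ≥ 74 ✓
(15, 17, 19, 9, 14) → sum 74  ≥ 74 ✓
(17, 19, 9, 14, 5) → sum 64
(19, 9, 14, 5, 11) → sum 58
(9, 14, 5, 11, 9) → sum 48
6 windows satisfy the condition.

6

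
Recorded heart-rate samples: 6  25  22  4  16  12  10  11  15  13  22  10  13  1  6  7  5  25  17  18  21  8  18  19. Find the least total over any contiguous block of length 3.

14

(6, 25, 22) → sum 53
(25, 22, 4) → sum 51
(22, 4, 16) → sum 42
(4, 16, 12) → sum 32
(16, 12, 10) → sum 38
(12, 10, 11) → sum 33
(10, 11, 15) → sum 36
(11, 15, 13) → sum 39
(15, 13, 22) → sum 50
(13, 22, 10) → sum 45
(22, 10, 13) → sum 45
(10, 13, 1) → sum 24
(13, 1, 6) → sum 20
(1, 6, 7) → sum 14
(6, 7, 5) → sum 18
(7, 5, 25) → sum 37
(5, 25, 17) → sum 47
(25, 17, 18) → sum 60
(17, 18, 21) → sum 56
(18, 21, 8) → sum 47
(21, 8, 18) → sum 47
(8, 18, 19) → sum 45
Least of these is 14.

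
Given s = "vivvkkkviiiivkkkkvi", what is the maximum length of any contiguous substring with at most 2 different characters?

Extend right; when distinct count exceeds 2, shrink from the left:
add v: window [v] (1 distinct), len 1
add i: window [v, i] (2 distinct), len 2
add v: window [v, i, v] (2 distinct), len 3
add v: window [v, i, v, v] (2 distinct), len 4
add k: window [v, v, k] (2 distinct), len 3
add k: window [v, v, k, k] (2 distinct), len 4
add k: window [v, v, k, k, k] (2 distinct), len 5
add v: window [v, v, k, k, k, v] (2 distinct), len 6
add i: window [v, i] (2 distinct), len 2
add i: window [v, i, i] (2 distinct), len 3
add i: window [v, i, i, i] (2 distinct), len 4
add i: window [v, i, i, i, i] (2 distinct), len 5
add v: window [v, i, i, i, i, v] (2 distinct), len 6
add k: window [v, k] (2 distinct), len 2
add k: window [v, k, k] (2 distinct), len 3
add k: window [v, k, k, k] (2 distinct), len 4
add k: window [v, k, k, k, k] (2 distinct), len 5
add v: window [v, k, k, k, k, v] (2 distinct), len 6
add i: window [v, i] (2 distinct), len 2
Longest length with ≤2 distinct: 6.

6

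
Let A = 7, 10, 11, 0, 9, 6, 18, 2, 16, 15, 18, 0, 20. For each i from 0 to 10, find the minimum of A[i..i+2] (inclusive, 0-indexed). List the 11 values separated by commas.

7, 0, 0, 0, 6, 2, 2, 2, 15, 0, 0

7 10 11 → min 7
10 11 0 → min 0
11 0 9 → min 0
0 9 6 → min 0
9 6 18 → min 6
6 18 2 → min 2
18 2 16 → min 2
2 16 15 → min 2
16 15 18 → min 15
15 18 0 → min 0
18 0 20 → min 0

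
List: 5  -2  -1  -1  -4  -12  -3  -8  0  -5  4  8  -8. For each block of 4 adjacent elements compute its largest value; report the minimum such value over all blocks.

5 -2 -1 -1 → max 5
-2 -1 -1 -4 → max -1
-1 -1 -4 -12 → max -1
-1 -4 -12 -3 → max -1
-4 -12 -3 -8 → max -3
-12 -3 -8 0 → max 0
-3 -8 0 -5 → max 0
-8 0 -5 4 → max 4
0 -5 4 8 → max 8
-5 4 8 -8 → max 8
Minimum of these is -3.

-3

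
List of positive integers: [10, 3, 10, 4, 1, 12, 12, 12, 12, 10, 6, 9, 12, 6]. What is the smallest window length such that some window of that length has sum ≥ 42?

add 10: running sum 10 < 42
add 3: running sum 13 < 42
add 10: running sum 23 < 42
add 4: running sum 27 < 42
add 1: running sum 28 < 42
add 12: running sum 40 < 42
end 6: [3, 10, 4, 1, 12, 12] sum 42, len 6
end 7: [10, 4, 1, 12, 12, 12] sum 51, len 6
end 8: [12, 12, 12, 12] sum 48, len 4
end 9: [12, 12, 12, 10] sum 46, len 4
end 10: [12, 12, 12, 10, 6] sum 52, len 5
end 11: [12, 12, 10, 6, 9] sum 49, len 5
end 12: [12, 10, 6, 9, 12] sum 49, len 5
end 13: [10, 6, 9, 12, 6] sum 43, len 5
Shortest qualifying length: 4.

4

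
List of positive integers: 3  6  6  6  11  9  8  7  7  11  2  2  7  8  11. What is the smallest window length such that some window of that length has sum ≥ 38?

add 3: running sum 3 < 38
add 6: running sum 9 < 38
add 6: running sum 15 < 38
add 6: running sum 21 < 38
add 11: running sum 32 < 38
end 5: [6, 6, 6, 11, 9] sum 38, len 5
end 6: [6, 6, 11, 9, 8] sum 40, len 5
end 7: [6, 11, 9, 8, 7] sum 41, len 5
end 8: [11, 9, 8, 7, 7] sum 42, len 5
end 9: [9, 8, 7, 7, 11] sum 42, len 5
end 10: [9, 8, 7, 7, 11, 2] sum 44, len 6
end 11: [9, 8, 7, 7, 11, 2, 2] sum 46, len 7
end 12: [8, 7, 7, 11, 2, 2, 7] sum 44, len 7
end 13: [7, 7, 11, 2, 2, 7, 8] sum 44, len 7
end 14: [11, 2, 2, 7, 8, 11] sum 41, len 6
Shortest qualifying length: 5.

5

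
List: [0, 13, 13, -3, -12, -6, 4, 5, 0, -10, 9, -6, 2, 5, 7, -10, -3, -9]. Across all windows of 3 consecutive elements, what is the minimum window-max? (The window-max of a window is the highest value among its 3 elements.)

(0, 13, 13) → max 13
(13, 13, -3) → max 13
(13, -3, -12) → max 13
(-3, -12, -6) → max -3
(-12, -6, 4) → max 4
(-6, 4, 5) → max 5
(4, 5, 0) → max 5
(5, 0, -10) → max 5
(0, -10, 9) → max 9
(-10, 9, -6) → max 9
(9, -6, 2) → max 9
(-6, 2, 5) → max 5
(2, 5, 7) → max 7
(5, 7, -10) → max 7
(7, -10, -3) → max 7
(-10, -3, -9) → max -3
Minimum of these is -3.

-3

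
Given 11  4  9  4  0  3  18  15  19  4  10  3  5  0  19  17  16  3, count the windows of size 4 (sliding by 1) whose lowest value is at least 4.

3

(11, 4, 9, 4) → min 4  ≥ 4 ✓
(4, 9, 4, 0) → min 0
(9, 4, 0, 3) → min 0
(4, 0, 3, 18) → min 0
(0, 3, 18, 15) → min 0
(3, 18, 15, 19) → min 3
(18, 15, 19, 4) → min 4  ≥ 4 ✓
(15, 19, 4, 10) → min 4  ≥ 4 ✓
(19, 4, 10, 3) → min 3
(4, 10, 3, 5) → min 3
(10, 3, 5, 0) → min 0
(3, 5, 0, 19) → min 0
(5, 0, 19, 17) → min 0
(0, 19, 17, 16) → min 0
(19, 17, 16, 3) → min 3
3 windows satisfy the condition.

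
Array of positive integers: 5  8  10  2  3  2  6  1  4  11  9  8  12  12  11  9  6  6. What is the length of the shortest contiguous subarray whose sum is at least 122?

18

add 5: running sum 5 < 122
add 8: running sum 13 < 122
add 10: running sum 23 < 122
add 2: running sum 25 < 122
add 3: running sum 28 < 122
add 2: running sum 30 < 122
add 6: running sum 36 < 122
add 1: running sum 37 < 122
add 4: running sum 41 < 122
add 11: running sum 52 < 122
add 9: running sum 61 < 122
add 8: running sum 69 < 122
add 12: running sum 81 < 122
add 12: running sum 93 < 122
add 11: running sum 104 < 122
add 9: running sum 113 < 122
add 6: running sum 119 < 122
end 17: [5, 8, 10, 2, 3, 2, 6, 1, 4, 11, 9, 8, 12, 12, 11, 9, 6, 6] sum 125, len 18
Shortest qualifying length: 18.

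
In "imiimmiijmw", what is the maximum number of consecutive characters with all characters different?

4

add i: [i] len 1
add m: [i, m] len 2
add i (repeat i, move left end past it): [m, i] len 2
add i (repeat i, move left end past it): [i] len 1
add m: [i, m] len 2
add m (repeat m, move left end past it): [m] len 1
add i: [m, i] len 2
add i (repeat i, move left end past it): [i] len 1
add j: [i, j] len 2
add m: [i, j, m] len 3
add w: [i, j, m, w] len 4
Longest all-distinct length: 4.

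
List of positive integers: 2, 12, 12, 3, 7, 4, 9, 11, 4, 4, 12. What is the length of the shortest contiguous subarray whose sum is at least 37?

add 2: running sum 2 < 37
add 12: running sum 14 < 37
add 12: running sum 26 < 37
add 3: running sum 29 < 37
add 7: running sum 36 < 37
add 4: shortest ending here [12, 12, 3, 7, 4] sum 38, len 5
add 9: shortest ending here [12, 12, 3, 7, 4, 9] sum 47, len 6
add 11: shortest ending here [12, 3, 7, 4, 9, 11] sum 46, len 6
add 4: shortest ending here [3, 7, 4, 9, 11, 4] sum 38, len 6
add 4: shortest ending here [7, 4, 9, 11, 4, 4] sum 39, len 6
add 12: shortest ending here [9, 11, 4, 4, 12] sum 40, len 5
Shortest qualifying length: 5.

5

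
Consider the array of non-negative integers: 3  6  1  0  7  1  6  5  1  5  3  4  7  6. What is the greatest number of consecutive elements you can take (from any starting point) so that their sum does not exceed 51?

13

[3] sum 3 len 1
[3, 6] sum 9 len 2
[3, 6, 1] sum 10 len 3
[3, 6, 1, 0] sum 10 len 4
[3, 6, 1, 0, 7] sum 17 len 5
[3, 6, 1, 0, 7, 1] sum 18 len 6
[3, 6, 1, 0, 7, 1, 6] sum 24 len 7
[3, 6, 1, 0, 7, 1, 6, 5] sum 29 len 8
[3, 6, 1, 0, 7, 1, 6, 5, 1] sum 30 len 9
[3, 6, 1, 0, 7, 1, 6, 5, 1, 5] sum 35 len 10
[3, 6, 1, 0, 7, 1, 6, 5, 1, 5, 3] sum 38 len 11
[3, 6, 1, 0, 7, 1, 6, 5, 1, 5, 3, 4] sum 42 len 12
[3, 6, 1, 0, 7, 1, 6, 5, 1, 5, 3, 4, 7] sum 49 len 13
[1, 0, 7, 1, 6, 5, 1, 5, 3, 4, 7, 6] sum 46 len 12
Longest length seen: 13.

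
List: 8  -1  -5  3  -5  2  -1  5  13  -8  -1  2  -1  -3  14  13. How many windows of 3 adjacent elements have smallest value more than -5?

6

[8, -1, -5] → min -5
[-1, -5, 3] → min -5
[-5, 3, -5] → min -5
[3, -5, 2] → min -5
[-5, 2, -1] → min -5
[2, -1, 5] → min -1  > -5 ✓
[-1, 5, 13] → min -1  > -5 ✓
[5, 13, -8] → min -8
[13, -8, -1] → min -8
[-8, -1, 2] → min -8
[-1, 2, -1] → min -1  > -5 ✓
[2, -1, -3] → min -3  > -5 ✓
[-1, -3, 14] → min -3  > -5 ✓
[-3, 14, 13] → min -3  > -5 ✓
6 windows satisfy the condition.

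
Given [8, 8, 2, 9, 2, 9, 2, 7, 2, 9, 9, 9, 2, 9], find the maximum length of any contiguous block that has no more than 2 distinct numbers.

add 8: window [8] (1 distinct), len 1
add 8: window [8, 8] (1 distinct), len 2
add 2: window [8, 8, 2] (2 distinct), len 3
add 9: window [2, 9] (2 distinct), len 2
add 2: window [2, 9, 2] (2 distinct), len 3
add 9: window [2, 9, 2, 9] (2 distinct), len 4
add 2: window [2, 9, 2, 9, 2] (2 distinct), len 5
add 7: window [2, 7] (2 distinct), len 2
add 2: window [2, 7, 2] (2 distinct), len 3
add 9: window [2, 9] (2 distinct), len 2
add 9: window [2, 9, 9] (2 distinct), len 3
add 9: window [2, 9, 9, 9] (2 distinct), len 4
add 2: window [2, 9, 9, 9, 2] (2 distinct), len 5
add 9: window [2, 9, 9, 9, 2, 9] (2 distinct), len 6
Longest length with ≤2 distinct: 6.

6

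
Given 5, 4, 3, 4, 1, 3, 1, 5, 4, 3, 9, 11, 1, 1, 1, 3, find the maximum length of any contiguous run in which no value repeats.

6

add 5: [5] len 1
add 4: [5, 4] len 2
add 3: [5, 4, 3] len 3
add 4 (repeat 4, move left end past it): [3, 4] len 2
add 1: [3, 4, 1] len 3
add 3 (repeat 3, move left end past it): [4, 1, 3] len 3
add 1 (repeat 1, move left end past it): [3, 1] len 2
add 5: [3, 1, 5] len 3
add 4: [3, 1, 5, 4] len 4
add 3 (repeat 3, move left end past it): [1, 5, 4, 3] len 4
add 9: [1, 5, 4, 3, 9] len 5
add 11: [1, 5, 4, 3, 9, 11] len 6
add 1 (repeat 1, move left end past it): [5, 4, 3, 9, 11, 1] len 6
add 1 (repeat 1, move left end past it): [1] len 1
add 1 (repeat 1, move left end past it): [1] len 1
add 3: [1, 3] len 2
Longest all-distinct length: 6.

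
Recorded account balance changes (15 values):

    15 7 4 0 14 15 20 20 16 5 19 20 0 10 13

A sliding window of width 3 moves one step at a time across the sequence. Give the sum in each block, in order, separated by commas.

26, 11, 18, 29, 49, 55, 56, 41, 40, 44, 39, 30, 23

15 7 4 → sum 26
7 4 0 → sum 11
4 0 14 → sum 18
0 14 15 → sum 29
14 15 20 → sum 49
15 20 20 → sum 55
20 20 16 → sum 56
20 16 5 → sum 41
16 5 19 → sum 40
5 19 20 → sum 44
19 20 0 → sum 39
20 0 10 → sum 30
0 10 13 → sum 23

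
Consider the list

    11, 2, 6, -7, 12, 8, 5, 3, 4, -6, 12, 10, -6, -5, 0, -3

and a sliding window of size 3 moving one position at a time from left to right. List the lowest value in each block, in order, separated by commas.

2, -7, -7, -7, 5, 3, 3, -6, -6, -6, -6, -6, -6, -5

Sliding a size-3 window across the 16 values:
(11, 2, 6) → min 2
(2, 6, -7) → min -7
(6, -7, 12) → min -7
(-7, 12, 8) → min -7
(12, 8, 5) → min 5
(8, 5, 3) → min 3
(5, 3, 4) → min 3
(3, 4, -6) → min -6
(4, -6, 12) → min -6
(-6, 12, 10) → min -6
(12, 10, -6) → min -6
(10, -6, -5) → min -6
(-6, -5, 0) → min -6
(-5, 0, -3) → min -5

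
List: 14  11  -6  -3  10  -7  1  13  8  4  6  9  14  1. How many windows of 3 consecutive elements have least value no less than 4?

[14, 11, -6] → min -6
[11, -6, -3] → min -6
[-6, -3, 10] → min -6
[-3, 10, -7] → min -7
[10, -7, 1] → min -7
[-7, 1, 13] → min -7
[1, 13, 8] → min 1
[13, 8, 4] → min 4  ≥ 4 ✓
[8, 4, 6] → min 4  ≥ 4 ✓
[4, 6, 9] → min 4  ≥ 4 ✓
[6, 9, 14] → min 6  ≥ 4 ✓
[9, 14, 1] → min 1
4 windows satisfy the condition.

4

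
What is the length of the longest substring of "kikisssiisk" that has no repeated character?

3

[k] len 1
[k, i] len 2
[i, k] len 2
[k, i] len 2
[k, i, s] len 3
[s] len 1
[s] len 1
[s, i] len 2
[i] len 1
[i, s] len 2
[i, s, k] len 3
Longest all-distinct length: 3.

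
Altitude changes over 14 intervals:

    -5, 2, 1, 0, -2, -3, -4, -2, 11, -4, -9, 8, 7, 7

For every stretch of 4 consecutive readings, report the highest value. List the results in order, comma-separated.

Sliding a size-4 window across the 14 values:
-5 2 1 0 → max 2
2 1 0 -2 → max 2
1 0 -2 -3 → max 1
0 -2 -3 -4 → max 0
-2 -3 -4 -2 → max -2
-3 -4 -2 11 → max 11
-4 -2 11 -4 → max 11
-2 11 -4 -9 → max 11
11 -4 -9 8 → max 11
-4 -9 8 7 → max 8
-9 8 7 7 → max 8

2, 2, 1, 0, -2, 11, 11, 11, 11, 8, 8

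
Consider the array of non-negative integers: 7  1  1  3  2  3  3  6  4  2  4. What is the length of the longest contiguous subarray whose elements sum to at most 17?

6

Extend to the right; shrink from the left whenever the sum exceeds 17:
[7] sum 7 len 1
[7, 1] sum 8 len 2
[7, 1, 1] sum 9 len 3
[7, 1, 1, 3] sum 12 len 4
[7, 1, 1, 3, 2] sum 14 len 5
[7, 1, 1, 3, 2, 3] sum 17 len 6
[1, 1, 3, 2, 3, 3] sum 13 len 6
[3, 2, 3, 3, 6] sum 17 len 5
[3, 3, 6, 4] sum 16 len 4
[3, 6, 4, 2] sum 15 len 4
[6, 4, 2, 4] sum 16 len 4
Longest length seen: 6.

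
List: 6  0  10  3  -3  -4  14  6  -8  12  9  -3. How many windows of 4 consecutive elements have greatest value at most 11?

[6, 0, 10, 3] → max 10  ≤ 11 ✓
[0, 10, 3, -3] → max 10  ≤ 11 ✓
[10, 3, -3, -4] → max 10  ≤ 11 ✓
[3, -3, -4, 14] → max 14
[-3, -4, 14, 6] → max 14
[-4, 14, 6, -8] → max 14
[14, 6, -8, 12] → max 14
[6, -8, 12, 9] → max 12
[-8, 12, 9, -3] → max 12
3 windows satisfy the condition.

3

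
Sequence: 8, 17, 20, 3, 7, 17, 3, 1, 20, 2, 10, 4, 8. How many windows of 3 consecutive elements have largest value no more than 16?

2

(8, 17, 20) → max 20
(17, 20, 3) → max 20
(20, 3, 7) → max 20
(3, 7, 17) → max 17
(7, 17, 3) → max 17
(17, 3, 1) → max 17
(3, 1, 20) → max 20
(1, 20, 2) → max 20
(20, 2, 10) → max 20
(2, 10, 4) → max 10  ≤ 16 ✓
(10, 4, 8) → max 10  ≤ 16 ✓
2 windows satisfy the condition.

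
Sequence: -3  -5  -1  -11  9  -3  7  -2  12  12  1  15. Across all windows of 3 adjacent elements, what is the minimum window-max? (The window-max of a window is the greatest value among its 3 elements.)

[-3, -5, -1] → max -1
[-5, -1, -11] → max -1
[-1, -11, 9] → max 9
[-11, 9, -3] → max 9
[9, -3, 7] → max 9
[-3, 7, -2] → max 7
[7, -2, 12] → max 12
[-2, 12, 12] → max 12
[12, 12, 1] → max 12
[12, 1, 15] → max 15
Minimum of these is -1.

-1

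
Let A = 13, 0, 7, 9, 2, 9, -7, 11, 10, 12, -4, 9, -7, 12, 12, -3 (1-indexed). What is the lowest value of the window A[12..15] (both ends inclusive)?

Elements at indices 12..15: 9, -7, 12, 12
min(9, -7, 12, 12) = -7

-7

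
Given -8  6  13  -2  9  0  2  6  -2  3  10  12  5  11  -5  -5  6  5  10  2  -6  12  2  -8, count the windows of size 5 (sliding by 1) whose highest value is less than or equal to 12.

[-8, 6, 13, -2, 9] → max 13
[6, 13, -2, 9, 0] → max 13
[13, -2, 9, 0, 2] → max 13
[-2, 9, 0, 2, 6] → max 9  ≤ 12 ✓
[9, 0, 2, 6, -2] → max 9  ≤ 12 ✓
[0, 2, 6, -2, 3] → max 6  ≤ 12 ✓
[2, 6, -2, 3, 10] → max 10  ≤ 12 ✓
[6, -2, 3, 10, 12] → max 12  ≤ 12 ✓
[-2, 3, 10, 12, 5] → max 12  ≤ 12 ✓
[3, 10, 12, 5, 11] → max 12  ≤ 12 ✓
[10, 12, 5, 11, -5] → max 12  ≤ 12 ✓
[12, 5, 11, -5, -5] → max 12  ≤ 12 ✓
[5, 11, -5, -5, 6] → max 11  ≤ 12 ✓
[11, -5, -5, 6, 5] → max 11  ≤ 12 ✓
[-5, -5, 6, 5, 10] → max 10  ≤ 12 ✓
[-5, 6, 5, 10, 2] → max 10  ≤ 12 ✓
[6, 5, 10, 2, -6] → max 10  ≤ 12 ✓
[5, 10, 2, -6, 12] → max 12  ≤ 12 ✓
[10, 2, -6, 12, 2] → max 12  ≤ 12 ✓
[2, -6, 12, 2, -8] → max 12  ≤ 12 ✓
17 windows satisfy the condition.

17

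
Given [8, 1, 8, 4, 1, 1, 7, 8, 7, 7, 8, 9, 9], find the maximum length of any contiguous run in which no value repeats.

add 8: [8] len 1
add 1: [8, 1] len 2
add 8 (repeat 8, move left end past it): [1, 8] len 2
add 4: [1, 8, 4] len 3
add 1 (repeat 1, move left end past it): [8, 4, 1] len 3
add 1 (repeat 1, move left end past it): [1] len 1
add 7: [1, 7] len 2
add 8: [1, 7, 8] len 3
add 7 (repeat 7, move left end past it): [8, 7] len 2
add 7 (repeat 7, move left end past it): [7] len 1
add 8: [7, 8] len 2
add 9: [7, 8, 9] len 3
add 9 (repeat 9, move left end past it): [9] len 1
Longest all-distinct length: 3.

3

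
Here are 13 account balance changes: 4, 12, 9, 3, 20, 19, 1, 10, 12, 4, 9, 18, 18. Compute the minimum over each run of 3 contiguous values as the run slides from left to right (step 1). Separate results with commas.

(4, 12, 9) → min 4
(12, 9, 3) → min 3
(9, 3, 20) → min 3
(3, 20, 19) → min 3
(20, 19, 1) → min 1
(19, 1, 10) → min 1
(1, 10, 12) → min 1
(10, 12, 4) → min 4
(12, 4, 9) → min 4
(4, 9, 18) → min 4
(9, 18, 18) → min 9

4, 3, 3, 3, 1, 1, 1, 4, 4, 4, 9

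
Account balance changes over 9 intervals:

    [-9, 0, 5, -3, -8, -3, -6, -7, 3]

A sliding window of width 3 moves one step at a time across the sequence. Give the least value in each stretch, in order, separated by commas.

-9, -3, -8, -8, -8, -7, -7

Sliding a size-3 window across the 9 values:
(-9, 0, 5) → min -9
(0, 5, -3) → min -3
(5, -3, -8) → min -8
(-3, -8, -3) → min -8
(-8, -3, -6) → min -8
(-3, -6, -7) → min -7
(-6, -7, 3) → min -7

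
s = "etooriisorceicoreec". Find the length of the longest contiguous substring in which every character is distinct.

[e] len 1
[e, t] len 2
[e, t, o] len 3
[o] len 1
[o, r] len 2
[o, r, i] len 3
[i] len 1
[i, s] len 2
[i, s, o] len 3
[i, s, o, r] len 4
[i, s, o, r, c] len 5
[i, s, o, r, c, e] len 6
[s, o, r, c, e, i] len 6
[e, i, c] len 3
[e, i, c, o] len 4
[e, i, c, o, r] len 5
[i, c, o, r, e] len 5
[e] len 1
[e, c] len 2
Longest all-distinct length: 6.

6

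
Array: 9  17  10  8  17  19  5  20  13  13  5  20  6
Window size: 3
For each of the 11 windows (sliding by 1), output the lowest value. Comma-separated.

9, 8, 8, 8, 5, 5, 5, 13, 5, 5, 5

Sliding a size-3 window across the 13 values:
9 17 10 → min 9
17 10 8 → min 8
10 8 17 → min 8
8 17 19 → min 8
17 19 5 → min 5
19 5 20 → min 5
5 20 13 → min 5
20 13 13 → min 13
13 13 5 → min 5
13 5 20 → min 5
5 20 6 → min 5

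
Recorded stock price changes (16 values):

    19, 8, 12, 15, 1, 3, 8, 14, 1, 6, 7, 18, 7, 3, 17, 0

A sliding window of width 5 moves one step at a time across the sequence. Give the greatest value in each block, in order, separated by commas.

19, 15, 15, 15, 14, 14, 14, 18, 18, 18, 18, 18

(19, 8, 12, 15, 1) → max 19
(8, 12, 15, 1, 3) → max 15
(12, 15, 1, 3, 8) → max 15
(15, 1, 3, 8, 14) → max 15
(1, 3, 8, 14, 1) → max 14
(3, 8, 14, 1, 6) → max 14
(8, 14, 1, 6, 7) → max 14
(14, 1, 6, 7, 18) → max 18
(1, 6, 7, 18, 7) → max 18
(6, 7, 18, 7, 3) → max 18
(7, 18, 7, 3, 17) → max 18
(18, 7, 3, 17, 0) → max 18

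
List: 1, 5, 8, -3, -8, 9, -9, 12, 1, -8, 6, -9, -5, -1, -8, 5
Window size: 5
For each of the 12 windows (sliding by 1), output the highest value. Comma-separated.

8, 9, 9, 12, 12, 12, 12, 12, 6, 6, 6, 5

Sliding a size-5 window across the 16 values:
1 5 8 -3 -8 → max 8
5 8 -3 -8 9 → max 9
8 -3 -8 9 -9 → max 9
-3 -8 9 -9 12 → max 12
-8 9 -9 12 1 → max 12
9 -9 12 1 -8 → max 12
-9 12 1 -8 6 → max 12
12 1 -8 6 -9 → max 12
1 -8 6 -9 -5 → max 6
-8 6 -9 -5 -1 → max 6
6 -9 -5 -1 -8 → max 6
-9 -5 -1 -8 5 → max 5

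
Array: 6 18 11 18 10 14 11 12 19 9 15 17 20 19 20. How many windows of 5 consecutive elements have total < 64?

6 18 11 18 10 → sum 63  < 64 ✓
18 11 18 10 14 → sum 71
11 18 10 14 11 → sum 64
18 10 14 11 12 → sum 65
10 14 11 12 19 → sum 66
14 11 12 19 9 → sum 65
11 12 19 9 15 → sum 66
12 19 9 15 17 → sum 72
19 9 15 17 20 → sum 80
9 15 17 20 19 → sum 80
15 17 20 19 20 → sum 91
1 window satisfy the condition.

1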